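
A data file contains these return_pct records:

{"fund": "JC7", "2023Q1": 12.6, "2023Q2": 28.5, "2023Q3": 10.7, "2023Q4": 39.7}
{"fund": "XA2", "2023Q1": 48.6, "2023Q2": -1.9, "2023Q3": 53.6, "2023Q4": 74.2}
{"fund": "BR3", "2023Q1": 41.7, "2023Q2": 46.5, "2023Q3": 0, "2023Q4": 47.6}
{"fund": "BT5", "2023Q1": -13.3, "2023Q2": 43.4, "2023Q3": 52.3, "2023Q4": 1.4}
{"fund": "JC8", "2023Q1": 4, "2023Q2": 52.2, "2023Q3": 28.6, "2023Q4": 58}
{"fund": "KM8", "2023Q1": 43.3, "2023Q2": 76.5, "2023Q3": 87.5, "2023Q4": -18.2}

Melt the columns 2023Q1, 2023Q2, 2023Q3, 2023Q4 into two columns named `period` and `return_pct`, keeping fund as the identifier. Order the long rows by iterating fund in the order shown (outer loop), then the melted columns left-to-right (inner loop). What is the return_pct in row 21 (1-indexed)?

43.3

24 rows total (6 × 4). Row 21: index ⌊(21-1)/4⌋ = 5 into fund → KM8; (21-1) mod 4 = 0 into the melted columns → 2023Q1.
So row 21 is (KM8, 2023Q1, 43.3); return_pct = 43.3.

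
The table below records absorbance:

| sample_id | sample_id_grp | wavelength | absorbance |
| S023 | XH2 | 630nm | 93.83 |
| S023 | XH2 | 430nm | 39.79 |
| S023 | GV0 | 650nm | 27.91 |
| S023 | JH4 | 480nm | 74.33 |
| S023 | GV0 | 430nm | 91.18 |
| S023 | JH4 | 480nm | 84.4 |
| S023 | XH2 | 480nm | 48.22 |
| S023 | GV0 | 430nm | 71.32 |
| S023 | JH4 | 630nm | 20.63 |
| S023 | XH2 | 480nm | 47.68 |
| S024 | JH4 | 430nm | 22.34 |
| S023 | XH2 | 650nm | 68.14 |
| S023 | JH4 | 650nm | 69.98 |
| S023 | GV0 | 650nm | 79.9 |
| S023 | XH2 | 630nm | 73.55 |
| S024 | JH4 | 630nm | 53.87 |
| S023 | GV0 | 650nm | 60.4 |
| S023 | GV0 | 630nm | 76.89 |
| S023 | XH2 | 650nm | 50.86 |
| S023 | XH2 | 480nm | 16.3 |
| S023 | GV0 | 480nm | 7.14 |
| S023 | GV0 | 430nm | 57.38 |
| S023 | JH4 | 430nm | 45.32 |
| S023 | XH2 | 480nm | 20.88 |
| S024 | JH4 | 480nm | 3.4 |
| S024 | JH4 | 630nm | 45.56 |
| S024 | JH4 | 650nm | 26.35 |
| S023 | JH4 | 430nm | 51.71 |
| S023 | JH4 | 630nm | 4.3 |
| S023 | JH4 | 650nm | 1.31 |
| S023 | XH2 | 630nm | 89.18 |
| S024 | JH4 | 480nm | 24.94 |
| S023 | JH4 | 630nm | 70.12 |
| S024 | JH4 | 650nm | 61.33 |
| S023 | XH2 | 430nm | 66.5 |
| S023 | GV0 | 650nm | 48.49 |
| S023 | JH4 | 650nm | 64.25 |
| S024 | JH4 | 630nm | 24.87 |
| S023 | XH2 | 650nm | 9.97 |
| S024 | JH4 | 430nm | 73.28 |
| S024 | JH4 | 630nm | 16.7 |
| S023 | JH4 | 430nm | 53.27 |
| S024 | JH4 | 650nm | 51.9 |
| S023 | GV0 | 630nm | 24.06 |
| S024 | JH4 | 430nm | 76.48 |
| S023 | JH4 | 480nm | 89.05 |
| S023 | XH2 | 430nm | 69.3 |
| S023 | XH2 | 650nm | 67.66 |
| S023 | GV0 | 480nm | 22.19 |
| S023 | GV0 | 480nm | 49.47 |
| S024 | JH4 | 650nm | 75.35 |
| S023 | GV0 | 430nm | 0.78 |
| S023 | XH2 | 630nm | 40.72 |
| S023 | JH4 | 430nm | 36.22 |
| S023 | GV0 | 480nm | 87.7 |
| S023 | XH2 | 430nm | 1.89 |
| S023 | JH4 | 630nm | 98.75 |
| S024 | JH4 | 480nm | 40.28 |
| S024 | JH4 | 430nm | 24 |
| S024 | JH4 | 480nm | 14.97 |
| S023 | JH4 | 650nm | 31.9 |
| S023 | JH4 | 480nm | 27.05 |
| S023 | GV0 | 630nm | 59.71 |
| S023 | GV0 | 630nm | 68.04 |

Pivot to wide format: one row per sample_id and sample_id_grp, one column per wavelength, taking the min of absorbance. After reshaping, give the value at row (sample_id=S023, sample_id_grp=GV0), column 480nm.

Rows with sample_id=S023, sample_id_grp=GV0 and wavelength=480nm: absorbance values are 7.14, 22.19, 49.47, 87.7.
min(7.14, 22.19, 49.47, 87.7) = 7.14.

7.14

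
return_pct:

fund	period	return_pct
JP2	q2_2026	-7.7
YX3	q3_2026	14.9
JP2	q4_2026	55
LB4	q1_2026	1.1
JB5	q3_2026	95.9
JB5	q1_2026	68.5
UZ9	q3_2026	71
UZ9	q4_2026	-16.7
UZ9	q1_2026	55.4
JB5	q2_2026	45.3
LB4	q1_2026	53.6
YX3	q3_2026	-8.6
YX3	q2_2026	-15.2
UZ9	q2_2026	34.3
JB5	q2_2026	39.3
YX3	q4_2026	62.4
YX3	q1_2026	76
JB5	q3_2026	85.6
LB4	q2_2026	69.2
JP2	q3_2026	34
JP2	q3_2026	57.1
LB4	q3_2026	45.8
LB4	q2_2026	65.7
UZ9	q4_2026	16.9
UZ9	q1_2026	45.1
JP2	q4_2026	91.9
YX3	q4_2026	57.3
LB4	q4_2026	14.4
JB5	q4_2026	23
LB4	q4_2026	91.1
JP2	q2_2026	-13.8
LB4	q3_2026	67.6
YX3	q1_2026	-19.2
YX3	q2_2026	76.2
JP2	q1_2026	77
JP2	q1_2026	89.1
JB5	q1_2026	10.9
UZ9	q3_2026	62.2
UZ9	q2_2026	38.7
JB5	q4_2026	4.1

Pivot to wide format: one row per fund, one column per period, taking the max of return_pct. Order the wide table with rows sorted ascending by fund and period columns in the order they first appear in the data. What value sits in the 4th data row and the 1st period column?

38.7

With rows sorted ascending by fund, row 4 is fund=UZ9. period columns in first-appearance order: q2_2026, q3_2026, q4_2026, q1_2026; column 1 is q2_2026.
Long rows with fund=UZ9, period=q2_2026: max(34.3, 38.7) = 38.7.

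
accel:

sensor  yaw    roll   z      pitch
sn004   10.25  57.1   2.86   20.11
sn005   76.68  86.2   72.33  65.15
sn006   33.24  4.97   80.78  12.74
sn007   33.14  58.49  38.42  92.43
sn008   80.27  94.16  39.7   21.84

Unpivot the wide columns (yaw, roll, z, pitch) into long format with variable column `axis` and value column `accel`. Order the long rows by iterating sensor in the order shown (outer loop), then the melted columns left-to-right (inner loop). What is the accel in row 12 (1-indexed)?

20 rows total (5 × 4). Row 12: index ⌊(12-1)/4⌋ = 2 into sensor → sn006; (12-1) mod 4 = 3 into the melted columns → pitch.
So row 12 is (sn006, pitch, 12.74); accel = 12.74.

12.74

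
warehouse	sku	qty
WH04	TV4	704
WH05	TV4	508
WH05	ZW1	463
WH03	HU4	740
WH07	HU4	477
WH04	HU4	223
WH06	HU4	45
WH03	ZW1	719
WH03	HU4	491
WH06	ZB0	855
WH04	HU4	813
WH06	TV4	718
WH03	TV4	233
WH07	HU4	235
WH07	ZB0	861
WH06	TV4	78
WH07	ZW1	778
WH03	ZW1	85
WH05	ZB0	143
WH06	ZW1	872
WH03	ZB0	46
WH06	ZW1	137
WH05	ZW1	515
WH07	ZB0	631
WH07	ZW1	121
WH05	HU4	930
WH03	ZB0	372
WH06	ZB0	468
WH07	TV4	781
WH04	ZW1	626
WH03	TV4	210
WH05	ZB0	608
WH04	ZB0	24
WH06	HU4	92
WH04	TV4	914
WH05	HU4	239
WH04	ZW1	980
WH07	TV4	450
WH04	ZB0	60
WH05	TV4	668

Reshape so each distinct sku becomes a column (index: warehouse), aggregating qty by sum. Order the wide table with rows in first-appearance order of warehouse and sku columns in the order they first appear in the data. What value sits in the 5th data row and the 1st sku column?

796

With rows in first-appearance order of warehouse, row 5 is warehouse=WH06. sku columns in first-appearance order: TV4, ZW1, HU4, ZB0; column 1 is TV4.
Long rows with warehouse=WH06, sku=TV4: 718 + 78 = 796.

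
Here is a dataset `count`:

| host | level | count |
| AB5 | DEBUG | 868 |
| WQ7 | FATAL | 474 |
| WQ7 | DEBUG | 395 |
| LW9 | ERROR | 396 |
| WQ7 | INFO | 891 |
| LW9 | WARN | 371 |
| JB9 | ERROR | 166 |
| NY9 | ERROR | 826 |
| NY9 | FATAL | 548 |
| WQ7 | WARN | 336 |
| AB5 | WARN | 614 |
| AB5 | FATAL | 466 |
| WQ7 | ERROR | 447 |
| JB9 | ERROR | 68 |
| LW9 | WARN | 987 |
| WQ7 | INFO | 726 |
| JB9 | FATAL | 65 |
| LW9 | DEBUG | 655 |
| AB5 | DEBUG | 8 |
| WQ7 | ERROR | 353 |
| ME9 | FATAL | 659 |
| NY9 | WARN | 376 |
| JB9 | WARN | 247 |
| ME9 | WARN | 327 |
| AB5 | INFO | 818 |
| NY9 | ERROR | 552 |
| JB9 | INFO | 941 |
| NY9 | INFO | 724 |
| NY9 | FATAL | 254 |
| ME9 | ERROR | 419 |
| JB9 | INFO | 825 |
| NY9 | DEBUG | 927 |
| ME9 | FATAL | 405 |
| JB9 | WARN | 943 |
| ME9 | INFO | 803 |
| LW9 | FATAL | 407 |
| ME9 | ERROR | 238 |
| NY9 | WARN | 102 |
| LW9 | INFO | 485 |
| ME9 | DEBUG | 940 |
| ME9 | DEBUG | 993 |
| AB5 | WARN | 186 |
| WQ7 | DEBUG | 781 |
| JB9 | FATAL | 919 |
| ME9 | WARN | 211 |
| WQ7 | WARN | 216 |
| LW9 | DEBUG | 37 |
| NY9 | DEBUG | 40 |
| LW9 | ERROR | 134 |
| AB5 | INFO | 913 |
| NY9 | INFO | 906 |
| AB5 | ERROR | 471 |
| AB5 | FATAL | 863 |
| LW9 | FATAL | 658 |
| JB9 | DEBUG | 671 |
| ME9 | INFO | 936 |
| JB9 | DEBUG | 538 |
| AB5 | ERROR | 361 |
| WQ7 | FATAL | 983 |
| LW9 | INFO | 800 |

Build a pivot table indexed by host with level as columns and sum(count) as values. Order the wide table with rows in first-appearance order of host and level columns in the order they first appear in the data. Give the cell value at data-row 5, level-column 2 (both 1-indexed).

With rows in first-appearance order of host, row 5 is host=NY9. level columns in first-appearance order: DEBUG, FATAL, ERROR, INFO, WARN; column 2 is FATAL.
Long rows with host=NY9, level=FATAL: 548 + 254 = 802.

802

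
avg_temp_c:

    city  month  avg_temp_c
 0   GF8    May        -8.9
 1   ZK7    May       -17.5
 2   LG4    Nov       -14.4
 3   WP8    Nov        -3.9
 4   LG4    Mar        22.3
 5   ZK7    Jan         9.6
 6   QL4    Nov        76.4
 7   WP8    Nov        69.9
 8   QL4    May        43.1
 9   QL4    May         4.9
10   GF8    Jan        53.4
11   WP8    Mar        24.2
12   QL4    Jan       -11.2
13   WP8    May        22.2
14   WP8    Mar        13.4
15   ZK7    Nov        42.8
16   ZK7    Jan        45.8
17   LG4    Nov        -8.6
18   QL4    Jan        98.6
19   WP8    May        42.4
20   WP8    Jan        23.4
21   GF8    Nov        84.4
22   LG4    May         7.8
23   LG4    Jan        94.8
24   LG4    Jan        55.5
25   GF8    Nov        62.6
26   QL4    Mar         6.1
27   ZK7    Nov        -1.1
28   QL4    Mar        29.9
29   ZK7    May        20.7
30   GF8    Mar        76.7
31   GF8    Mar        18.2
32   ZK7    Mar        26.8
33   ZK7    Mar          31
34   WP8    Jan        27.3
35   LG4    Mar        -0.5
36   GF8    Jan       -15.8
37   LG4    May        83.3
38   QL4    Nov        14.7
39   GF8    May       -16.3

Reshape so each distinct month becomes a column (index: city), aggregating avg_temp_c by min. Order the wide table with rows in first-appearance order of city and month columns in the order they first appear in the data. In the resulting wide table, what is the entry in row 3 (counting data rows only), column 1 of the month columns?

7.8

With rows in first-appearance order of city, row 3 is city=LG4. month columns in first-appearance order: May, Nov, Mar, Jan; column 1 is May.
Long rows with city=LG4, month=May: min(7.8, 83.3) = 7.8.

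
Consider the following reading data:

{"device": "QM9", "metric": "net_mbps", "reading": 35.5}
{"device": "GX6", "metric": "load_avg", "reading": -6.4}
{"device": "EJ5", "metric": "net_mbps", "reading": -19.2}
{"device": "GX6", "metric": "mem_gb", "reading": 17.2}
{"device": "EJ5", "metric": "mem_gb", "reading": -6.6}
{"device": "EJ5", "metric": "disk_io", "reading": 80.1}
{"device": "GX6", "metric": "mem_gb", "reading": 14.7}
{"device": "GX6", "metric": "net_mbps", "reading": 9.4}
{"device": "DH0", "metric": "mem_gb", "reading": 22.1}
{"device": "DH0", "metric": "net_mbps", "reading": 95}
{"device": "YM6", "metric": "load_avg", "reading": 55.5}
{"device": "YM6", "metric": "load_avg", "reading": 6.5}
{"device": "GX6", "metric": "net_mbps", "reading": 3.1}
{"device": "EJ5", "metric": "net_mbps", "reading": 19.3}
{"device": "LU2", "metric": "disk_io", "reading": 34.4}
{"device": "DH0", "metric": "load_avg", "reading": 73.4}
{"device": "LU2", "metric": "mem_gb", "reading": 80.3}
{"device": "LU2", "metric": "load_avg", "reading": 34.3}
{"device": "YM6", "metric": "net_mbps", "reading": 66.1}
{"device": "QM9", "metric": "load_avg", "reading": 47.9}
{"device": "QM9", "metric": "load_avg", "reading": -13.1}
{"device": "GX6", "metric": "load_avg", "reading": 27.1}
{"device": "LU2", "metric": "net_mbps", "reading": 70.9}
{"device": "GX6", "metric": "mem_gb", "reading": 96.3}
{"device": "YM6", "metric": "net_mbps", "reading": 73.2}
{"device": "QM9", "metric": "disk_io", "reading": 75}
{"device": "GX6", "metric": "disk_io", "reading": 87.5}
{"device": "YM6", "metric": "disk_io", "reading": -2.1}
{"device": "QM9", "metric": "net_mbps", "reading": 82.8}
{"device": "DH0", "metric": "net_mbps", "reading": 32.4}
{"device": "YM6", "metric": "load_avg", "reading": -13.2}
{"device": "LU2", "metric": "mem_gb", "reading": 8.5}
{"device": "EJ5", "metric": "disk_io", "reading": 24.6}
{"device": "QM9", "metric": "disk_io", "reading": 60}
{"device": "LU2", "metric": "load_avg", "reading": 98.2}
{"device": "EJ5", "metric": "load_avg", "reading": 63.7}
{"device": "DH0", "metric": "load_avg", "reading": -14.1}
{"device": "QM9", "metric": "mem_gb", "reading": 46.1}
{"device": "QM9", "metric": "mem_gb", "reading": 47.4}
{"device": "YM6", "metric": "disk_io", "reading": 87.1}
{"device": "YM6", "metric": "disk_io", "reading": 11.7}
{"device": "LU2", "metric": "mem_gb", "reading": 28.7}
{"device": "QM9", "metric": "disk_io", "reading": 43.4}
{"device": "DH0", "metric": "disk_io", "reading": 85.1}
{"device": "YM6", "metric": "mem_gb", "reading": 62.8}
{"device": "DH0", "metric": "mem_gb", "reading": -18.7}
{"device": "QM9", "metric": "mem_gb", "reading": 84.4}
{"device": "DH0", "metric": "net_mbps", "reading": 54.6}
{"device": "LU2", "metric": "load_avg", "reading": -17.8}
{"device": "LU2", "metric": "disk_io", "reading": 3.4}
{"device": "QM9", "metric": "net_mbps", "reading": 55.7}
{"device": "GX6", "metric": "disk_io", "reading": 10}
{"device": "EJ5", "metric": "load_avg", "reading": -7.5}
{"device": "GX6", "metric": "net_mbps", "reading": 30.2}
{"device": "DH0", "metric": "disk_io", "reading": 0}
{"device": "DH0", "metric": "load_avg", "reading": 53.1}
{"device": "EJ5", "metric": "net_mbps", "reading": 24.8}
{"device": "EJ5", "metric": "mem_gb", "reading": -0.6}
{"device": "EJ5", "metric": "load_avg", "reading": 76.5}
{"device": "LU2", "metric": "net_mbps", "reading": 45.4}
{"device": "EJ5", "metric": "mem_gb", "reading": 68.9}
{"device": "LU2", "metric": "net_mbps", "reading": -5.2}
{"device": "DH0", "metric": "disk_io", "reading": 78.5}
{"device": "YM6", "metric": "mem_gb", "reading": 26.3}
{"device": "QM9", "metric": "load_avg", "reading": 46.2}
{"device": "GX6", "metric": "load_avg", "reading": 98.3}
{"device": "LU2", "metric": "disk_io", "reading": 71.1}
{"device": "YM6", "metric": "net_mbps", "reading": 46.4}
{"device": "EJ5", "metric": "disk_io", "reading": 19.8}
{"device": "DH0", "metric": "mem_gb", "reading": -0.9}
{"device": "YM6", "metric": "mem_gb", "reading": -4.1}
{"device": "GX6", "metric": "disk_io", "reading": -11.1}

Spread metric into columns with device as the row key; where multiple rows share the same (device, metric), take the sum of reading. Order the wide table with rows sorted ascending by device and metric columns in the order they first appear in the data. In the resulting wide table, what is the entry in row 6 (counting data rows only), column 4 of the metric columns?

96.7

With rows sorted ascending by device, row 6 is device=YM6. metric columns in first-appearance order: net_mbps, load_avg, mem_gb, disk_io; column 4 is disk_io.
Long rows with device=YM6, metric=disk_io: -2.1 + 87.1 + 11.7 = 96.7.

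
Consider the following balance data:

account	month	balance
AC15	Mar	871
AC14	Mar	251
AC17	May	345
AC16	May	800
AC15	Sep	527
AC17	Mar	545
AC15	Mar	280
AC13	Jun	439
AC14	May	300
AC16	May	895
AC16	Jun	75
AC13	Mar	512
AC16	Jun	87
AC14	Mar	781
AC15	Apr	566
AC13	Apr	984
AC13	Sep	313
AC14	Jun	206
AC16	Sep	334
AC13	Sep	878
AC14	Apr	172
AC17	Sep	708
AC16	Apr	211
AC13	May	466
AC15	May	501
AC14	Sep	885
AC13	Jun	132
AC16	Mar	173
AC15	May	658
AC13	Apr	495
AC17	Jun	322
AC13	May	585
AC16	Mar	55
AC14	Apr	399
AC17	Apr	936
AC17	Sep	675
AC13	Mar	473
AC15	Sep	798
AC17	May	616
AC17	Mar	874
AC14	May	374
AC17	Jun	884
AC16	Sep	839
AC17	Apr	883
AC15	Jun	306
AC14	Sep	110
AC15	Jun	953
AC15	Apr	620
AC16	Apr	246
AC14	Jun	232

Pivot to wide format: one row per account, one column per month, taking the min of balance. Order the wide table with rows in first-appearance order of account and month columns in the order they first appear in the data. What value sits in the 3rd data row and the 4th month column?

With rows in first-appearance order of account, row 3 is account=AC17. month columns in first-appearance order: Mar, May, Sep, Jun, Apr; column 4 is Jun.
Long rows with account=AC17, month=Jun: min(322, 884) = 322.

322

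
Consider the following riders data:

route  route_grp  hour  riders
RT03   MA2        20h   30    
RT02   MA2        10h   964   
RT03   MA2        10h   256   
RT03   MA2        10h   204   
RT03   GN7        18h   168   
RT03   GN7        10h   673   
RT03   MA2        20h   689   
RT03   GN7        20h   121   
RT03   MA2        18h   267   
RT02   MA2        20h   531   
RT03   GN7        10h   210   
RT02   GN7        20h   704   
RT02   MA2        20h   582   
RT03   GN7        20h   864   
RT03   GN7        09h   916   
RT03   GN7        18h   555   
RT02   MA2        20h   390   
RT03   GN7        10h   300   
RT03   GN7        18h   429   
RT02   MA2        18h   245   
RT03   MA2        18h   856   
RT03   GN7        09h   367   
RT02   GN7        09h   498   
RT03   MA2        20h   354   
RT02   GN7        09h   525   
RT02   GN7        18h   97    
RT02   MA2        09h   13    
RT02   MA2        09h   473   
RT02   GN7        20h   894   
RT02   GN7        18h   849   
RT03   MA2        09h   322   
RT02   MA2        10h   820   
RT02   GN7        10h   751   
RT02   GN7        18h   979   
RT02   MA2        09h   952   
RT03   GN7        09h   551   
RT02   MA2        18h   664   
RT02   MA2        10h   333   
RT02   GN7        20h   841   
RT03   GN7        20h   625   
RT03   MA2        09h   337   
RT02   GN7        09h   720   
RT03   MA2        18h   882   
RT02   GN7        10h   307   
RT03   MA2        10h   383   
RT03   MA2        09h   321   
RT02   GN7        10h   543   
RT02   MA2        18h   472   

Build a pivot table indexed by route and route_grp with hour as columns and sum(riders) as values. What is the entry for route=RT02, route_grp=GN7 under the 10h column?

1601

Rows with route=RT02, route_grp=GN7 and hour=10h: riders values are 751, 307, 543.
751 + 307 + 543 = 1601.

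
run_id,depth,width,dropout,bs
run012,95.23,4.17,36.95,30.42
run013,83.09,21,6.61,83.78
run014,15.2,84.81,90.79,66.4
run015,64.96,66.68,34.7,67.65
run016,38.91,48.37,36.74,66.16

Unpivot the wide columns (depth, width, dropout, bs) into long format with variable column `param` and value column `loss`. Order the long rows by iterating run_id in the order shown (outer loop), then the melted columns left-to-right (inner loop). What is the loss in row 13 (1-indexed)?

64.96

20 rows total (5 × 4). Row 13: index ⌊(13-1)/4⌋ = 3 into run_id → run015; (13-1) mod 4 = 0 into the melted columns → depth.
So row 13 is (run015, depth, 64.96); loss = 64.96.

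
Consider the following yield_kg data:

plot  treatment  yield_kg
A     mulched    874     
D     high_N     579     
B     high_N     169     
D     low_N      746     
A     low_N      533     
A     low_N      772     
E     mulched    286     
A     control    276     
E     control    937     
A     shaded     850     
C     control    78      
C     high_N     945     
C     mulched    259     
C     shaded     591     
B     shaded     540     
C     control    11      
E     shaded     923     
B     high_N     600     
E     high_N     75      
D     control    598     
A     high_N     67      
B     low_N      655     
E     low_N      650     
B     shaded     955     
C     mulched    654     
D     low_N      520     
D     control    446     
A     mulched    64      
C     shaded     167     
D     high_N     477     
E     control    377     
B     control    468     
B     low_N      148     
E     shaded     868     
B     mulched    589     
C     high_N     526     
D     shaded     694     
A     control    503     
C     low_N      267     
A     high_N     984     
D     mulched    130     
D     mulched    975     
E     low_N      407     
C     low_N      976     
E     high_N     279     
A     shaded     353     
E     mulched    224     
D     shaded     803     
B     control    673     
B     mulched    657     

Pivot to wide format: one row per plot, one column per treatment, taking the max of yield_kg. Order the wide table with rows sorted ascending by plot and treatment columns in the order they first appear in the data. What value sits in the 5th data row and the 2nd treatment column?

279

With rows sorted ascending by plot, row 5 is plot=E. treatment columns in first-appearance order: mulched, high_N, low_N, control, shaded; column 2 is high_N.
Long rows with plot=E, treatment=high_N: max(75, 279) = 279.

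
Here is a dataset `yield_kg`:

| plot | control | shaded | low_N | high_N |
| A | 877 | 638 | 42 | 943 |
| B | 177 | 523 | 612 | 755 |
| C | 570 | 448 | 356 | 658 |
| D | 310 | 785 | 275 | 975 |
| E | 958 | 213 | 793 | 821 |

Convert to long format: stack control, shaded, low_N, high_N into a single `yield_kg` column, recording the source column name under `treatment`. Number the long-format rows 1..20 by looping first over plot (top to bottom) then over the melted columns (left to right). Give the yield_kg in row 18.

20 rows total (5 × 4). Row 18: index ⌊(18-1)/4⌋ = 4 into plot → E; (18-1) mod 4 = 1 into the melted columns → shaded.
So row 18 is (E, shaded, 213); yield_kg = 213.

213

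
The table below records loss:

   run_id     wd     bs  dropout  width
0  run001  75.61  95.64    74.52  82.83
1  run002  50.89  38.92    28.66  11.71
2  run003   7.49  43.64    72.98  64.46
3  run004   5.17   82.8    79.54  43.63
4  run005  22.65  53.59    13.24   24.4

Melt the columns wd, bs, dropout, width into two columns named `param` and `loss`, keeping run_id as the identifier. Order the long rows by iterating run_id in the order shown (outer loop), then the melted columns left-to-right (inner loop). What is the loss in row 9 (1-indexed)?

7.49

20 rows total (5 × 4). Row 9: index ⌊(9-1)/4⌋ = 2 into run_id → run003; (9-1) mod 4 = 0 into the melted columns → wd.
So row 9 is (run003, wd, 7.49); loss = 7.49.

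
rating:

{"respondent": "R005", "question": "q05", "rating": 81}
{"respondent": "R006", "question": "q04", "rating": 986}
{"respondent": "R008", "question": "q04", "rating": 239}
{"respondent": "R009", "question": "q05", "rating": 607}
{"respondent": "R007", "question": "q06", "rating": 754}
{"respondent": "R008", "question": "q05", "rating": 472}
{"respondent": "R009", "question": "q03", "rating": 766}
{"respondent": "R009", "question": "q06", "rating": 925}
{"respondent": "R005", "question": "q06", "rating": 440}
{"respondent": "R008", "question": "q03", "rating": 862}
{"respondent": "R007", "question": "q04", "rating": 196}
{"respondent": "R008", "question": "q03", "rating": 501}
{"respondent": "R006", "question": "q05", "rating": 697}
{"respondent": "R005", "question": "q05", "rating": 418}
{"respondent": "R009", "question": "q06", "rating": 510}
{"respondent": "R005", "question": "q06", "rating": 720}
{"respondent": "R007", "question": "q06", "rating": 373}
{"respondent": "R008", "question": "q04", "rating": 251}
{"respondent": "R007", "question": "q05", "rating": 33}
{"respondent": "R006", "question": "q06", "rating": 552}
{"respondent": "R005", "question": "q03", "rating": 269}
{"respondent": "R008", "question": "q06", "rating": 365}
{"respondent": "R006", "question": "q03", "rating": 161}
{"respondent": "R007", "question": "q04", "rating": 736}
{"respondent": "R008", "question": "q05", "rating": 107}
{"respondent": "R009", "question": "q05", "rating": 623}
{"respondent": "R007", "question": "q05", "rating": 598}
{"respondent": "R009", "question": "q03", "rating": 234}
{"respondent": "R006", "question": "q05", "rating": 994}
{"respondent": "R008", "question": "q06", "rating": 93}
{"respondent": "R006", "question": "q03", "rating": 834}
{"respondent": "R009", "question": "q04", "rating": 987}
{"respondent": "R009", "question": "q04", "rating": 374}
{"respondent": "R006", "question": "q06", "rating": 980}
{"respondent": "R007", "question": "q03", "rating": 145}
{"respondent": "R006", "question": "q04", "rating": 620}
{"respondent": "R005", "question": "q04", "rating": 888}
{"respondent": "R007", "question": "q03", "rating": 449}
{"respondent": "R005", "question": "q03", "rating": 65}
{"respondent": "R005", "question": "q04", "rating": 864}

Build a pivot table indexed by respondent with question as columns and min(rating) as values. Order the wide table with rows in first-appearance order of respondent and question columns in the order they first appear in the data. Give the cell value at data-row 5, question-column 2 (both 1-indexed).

196

With rows in first-appearance order of respondent, row 5 is respondent=R007. question columns in first-appearance order: q05, q04, q06, q03; column 2 is q04.
Long rows with respondent=R007, question=q04: min(196, 736) = 196.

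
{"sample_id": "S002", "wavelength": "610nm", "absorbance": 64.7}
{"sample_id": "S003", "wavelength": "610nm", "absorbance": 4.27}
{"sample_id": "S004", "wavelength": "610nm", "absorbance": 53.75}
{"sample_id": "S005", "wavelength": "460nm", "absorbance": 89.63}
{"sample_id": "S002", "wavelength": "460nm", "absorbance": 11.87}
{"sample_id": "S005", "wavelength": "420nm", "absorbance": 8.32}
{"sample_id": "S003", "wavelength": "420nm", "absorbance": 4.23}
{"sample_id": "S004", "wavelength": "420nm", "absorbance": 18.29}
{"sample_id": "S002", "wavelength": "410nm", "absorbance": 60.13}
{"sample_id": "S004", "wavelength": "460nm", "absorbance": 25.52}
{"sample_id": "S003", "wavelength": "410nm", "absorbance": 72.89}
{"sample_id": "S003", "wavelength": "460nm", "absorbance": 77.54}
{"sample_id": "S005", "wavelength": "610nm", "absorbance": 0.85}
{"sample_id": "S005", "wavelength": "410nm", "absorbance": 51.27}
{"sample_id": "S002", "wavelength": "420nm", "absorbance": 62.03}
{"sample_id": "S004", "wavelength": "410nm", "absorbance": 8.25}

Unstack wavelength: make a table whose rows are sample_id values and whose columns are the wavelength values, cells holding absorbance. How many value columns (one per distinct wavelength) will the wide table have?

4

4 distinct wavelength values: 410nm, 420nm, 460nm, 610nm.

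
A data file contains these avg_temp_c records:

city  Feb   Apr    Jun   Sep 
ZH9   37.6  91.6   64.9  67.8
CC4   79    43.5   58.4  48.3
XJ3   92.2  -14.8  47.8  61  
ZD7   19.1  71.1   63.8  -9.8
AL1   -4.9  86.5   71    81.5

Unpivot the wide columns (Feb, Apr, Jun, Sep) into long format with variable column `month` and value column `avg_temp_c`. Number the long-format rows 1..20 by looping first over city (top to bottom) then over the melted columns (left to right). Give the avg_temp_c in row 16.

20 rows total (5 × 4). Row 16: index ⌊(16-1)/4⌋ = 3 into city → ZD7; (16-1) mod 4 = 3 into the melted columns → Sep.
So row 16 is (ZD7, Sep, -9.8); avg_temp_c = -9.8.

-9.8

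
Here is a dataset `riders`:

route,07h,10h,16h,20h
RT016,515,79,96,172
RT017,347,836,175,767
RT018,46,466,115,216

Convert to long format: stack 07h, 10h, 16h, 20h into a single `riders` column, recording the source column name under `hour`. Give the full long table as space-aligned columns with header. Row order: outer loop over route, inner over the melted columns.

Each (route, column) pair becomes one row: 3 × 4 = 12 rows.
For example, (RT016, 07h) → riders=515.

route  hour  riders
RT016  07h   515   
RT016  10h   79    
RT016  16h   96    
RT016  20h   172   
RT017  07h   347   
RT017  10h   836   
RT017  16h   175   
RT017  20h   767   
RT018  07h   46    
RT018  10h   466   
RT018  16h   115   
RT018  20h   216   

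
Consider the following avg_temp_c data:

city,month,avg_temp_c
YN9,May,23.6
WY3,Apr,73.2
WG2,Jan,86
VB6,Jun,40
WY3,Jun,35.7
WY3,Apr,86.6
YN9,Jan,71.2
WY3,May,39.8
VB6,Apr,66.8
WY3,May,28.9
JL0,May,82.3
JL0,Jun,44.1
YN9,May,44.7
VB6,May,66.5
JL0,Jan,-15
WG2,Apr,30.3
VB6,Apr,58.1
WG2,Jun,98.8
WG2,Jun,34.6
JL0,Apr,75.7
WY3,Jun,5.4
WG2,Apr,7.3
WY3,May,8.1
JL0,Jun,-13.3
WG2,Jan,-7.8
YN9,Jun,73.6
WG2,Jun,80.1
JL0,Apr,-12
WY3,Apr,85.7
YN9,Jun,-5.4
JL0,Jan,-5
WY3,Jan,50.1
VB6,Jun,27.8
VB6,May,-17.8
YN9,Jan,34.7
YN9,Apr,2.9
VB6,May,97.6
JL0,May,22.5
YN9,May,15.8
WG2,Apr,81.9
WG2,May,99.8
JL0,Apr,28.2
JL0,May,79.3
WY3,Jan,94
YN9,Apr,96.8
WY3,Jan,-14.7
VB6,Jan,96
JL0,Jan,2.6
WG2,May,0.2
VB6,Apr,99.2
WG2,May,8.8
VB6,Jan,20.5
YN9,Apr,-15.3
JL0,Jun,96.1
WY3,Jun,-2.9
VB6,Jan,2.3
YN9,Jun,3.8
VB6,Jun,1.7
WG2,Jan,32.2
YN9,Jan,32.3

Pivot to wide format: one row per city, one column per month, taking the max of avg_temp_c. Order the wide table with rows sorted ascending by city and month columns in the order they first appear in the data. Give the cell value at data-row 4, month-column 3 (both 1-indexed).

94

With rows sorted ascending by city, row 4 is city=WY3. month columns in first-appearance order: May, Apr, Jan, Jun; column 3 is Jan.
Long rows with city=WY3, month=Jan: max(50.1, 94, -14.7) = 94.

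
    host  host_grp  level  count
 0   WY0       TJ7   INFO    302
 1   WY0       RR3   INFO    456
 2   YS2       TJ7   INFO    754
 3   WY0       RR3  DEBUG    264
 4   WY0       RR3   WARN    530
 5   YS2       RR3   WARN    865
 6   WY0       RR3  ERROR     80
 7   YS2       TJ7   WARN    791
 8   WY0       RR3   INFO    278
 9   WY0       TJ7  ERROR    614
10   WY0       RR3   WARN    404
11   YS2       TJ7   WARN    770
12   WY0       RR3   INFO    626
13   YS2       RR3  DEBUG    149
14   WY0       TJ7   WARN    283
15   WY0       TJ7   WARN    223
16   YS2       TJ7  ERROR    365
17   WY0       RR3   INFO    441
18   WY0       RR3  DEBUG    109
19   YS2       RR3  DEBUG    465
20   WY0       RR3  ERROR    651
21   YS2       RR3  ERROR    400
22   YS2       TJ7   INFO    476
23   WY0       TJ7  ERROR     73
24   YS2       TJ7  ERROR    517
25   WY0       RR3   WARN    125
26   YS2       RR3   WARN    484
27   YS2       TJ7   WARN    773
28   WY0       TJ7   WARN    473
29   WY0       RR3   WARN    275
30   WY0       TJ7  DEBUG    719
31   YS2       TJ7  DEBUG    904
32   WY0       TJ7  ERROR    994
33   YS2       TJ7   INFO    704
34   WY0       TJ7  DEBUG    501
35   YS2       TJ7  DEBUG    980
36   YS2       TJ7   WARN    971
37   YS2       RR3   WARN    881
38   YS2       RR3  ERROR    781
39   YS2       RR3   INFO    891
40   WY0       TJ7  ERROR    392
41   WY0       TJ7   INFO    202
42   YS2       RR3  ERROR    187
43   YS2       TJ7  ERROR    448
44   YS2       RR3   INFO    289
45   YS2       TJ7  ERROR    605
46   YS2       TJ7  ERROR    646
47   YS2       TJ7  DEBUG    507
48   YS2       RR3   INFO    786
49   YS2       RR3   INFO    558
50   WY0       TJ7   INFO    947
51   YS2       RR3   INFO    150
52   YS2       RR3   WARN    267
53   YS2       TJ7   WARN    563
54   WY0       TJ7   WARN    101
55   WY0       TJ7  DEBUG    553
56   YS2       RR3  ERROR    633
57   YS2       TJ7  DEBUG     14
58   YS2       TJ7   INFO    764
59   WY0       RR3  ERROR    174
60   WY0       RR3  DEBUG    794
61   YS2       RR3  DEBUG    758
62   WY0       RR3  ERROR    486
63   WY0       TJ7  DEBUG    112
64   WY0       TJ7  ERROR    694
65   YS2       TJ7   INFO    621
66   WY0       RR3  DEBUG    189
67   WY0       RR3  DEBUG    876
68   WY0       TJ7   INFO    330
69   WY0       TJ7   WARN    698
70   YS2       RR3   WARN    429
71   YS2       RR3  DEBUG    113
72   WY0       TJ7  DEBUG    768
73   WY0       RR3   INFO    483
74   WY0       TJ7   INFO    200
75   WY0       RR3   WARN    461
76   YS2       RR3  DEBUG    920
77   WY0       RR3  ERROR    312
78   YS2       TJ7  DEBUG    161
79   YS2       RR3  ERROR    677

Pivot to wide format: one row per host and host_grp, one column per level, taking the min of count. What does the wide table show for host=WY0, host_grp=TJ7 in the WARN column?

Rows with host=WY0, host_grp=TJ7 and level=WARN: count values are 283, 223, 473, 101, 698.
min(283, 223, 473, 101, 698) = 101.

101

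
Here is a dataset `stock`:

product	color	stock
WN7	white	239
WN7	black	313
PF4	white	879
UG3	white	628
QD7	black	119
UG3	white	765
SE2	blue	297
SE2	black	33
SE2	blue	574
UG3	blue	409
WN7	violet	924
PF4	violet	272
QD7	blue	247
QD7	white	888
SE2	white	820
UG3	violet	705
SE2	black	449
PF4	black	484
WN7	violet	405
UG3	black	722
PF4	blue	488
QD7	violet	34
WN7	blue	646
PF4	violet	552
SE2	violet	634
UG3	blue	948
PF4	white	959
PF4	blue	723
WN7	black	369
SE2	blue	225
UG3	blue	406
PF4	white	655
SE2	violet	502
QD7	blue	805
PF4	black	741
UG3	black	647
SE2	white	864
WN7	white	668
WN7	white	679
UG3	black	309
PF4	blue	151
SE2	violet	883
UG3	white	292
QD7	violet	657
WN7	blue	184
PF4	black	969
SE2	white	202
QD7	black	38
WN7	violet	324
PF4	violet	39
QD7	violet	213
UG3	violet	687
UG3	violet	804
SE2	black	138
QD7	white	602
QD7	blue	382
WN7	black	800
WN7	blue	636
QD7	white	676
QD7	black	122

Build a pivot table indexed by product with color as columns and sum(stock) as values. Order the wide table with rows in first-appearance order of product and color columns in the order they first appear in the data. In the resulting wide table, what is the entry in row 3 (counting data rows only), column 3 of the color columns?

1763

With rows in first-appearance order of product, row 3 is product=UG3. color columns in first-appearance order: white, black, blue, violet; column 3 is blue.
Long rows with product=UG3, color=blue: 409 + 948 + 406 = 1763.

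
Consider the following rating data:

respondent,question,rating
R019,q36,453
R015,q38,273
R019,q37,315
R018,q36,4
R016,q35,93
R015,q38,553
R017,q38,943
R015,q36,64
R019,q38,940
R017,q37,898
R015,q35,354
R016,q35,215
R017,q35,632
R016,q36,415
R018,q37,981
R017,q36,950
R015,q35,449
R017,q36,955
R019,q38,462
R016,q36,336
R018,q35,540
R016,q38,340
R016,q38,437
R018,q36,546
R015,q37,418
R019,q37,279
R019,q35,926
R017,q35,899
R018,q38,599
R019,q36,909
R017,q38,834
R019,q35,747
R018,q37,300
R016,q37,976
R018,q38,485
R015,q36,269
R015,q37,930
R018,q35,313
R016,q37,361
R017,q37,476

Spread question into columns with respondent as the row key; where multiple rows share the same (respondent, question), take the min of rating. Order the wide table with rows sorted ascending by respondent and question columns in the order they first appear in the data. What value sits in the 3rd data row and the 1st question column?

With rows sorted ascending by respondent, row 3 is respondent=R017. question columns in first-appearance order: q36, q38, q37, q35; column 1 is q36.
Long rows with respondent=R017, question=q36: min(950, 955) = 950.

950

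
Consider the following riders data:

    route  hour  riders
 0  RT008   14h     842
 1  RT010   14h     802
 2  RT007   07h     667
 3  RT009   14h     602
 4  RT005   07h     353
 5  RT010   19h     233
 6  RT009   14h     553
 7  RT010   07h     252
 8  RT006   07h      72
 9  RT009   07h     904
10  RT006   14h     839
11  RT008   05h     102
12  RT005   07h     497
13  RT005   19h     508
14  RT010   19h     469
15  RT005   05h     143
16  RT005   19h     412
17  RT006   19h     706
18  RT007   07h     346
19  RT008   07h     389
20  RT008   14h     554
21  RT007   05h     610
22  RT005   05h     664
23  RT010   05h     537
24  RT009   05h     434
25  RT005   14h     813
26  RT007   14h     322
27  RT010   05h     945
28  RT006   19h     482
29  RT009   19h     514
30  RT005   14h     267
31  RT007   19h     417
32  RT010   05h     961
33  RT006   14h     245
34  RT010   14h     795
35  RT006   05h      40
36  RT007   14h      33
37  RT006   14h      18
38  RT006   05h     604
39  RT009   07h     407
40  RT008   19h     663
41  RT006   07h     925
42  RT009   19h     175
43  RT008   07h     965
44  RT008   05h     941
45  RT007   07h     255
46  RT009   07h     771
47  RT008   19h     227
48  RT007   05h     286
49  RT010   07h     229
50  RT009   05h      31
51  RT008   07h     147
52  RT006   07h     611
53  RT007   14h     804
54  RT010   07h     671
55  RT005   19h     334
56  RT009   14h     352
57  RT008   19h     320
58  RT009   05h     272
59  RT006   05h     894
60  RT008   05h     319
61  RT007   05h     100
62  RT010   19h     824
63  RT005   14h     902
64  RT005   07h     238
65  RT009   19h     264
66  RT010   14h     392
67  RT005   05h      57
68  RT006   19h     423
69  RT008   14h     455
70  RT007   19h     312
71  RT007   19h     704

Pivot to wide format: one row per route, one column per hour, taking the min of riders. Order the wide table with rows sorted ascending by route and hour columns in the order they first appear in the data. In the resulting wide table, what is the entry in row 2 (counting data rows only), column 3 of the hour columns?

With rows sorted ascending by route, row 2 is route=RT006. hour columns in first-appearance order: 14h, 07h, 19h, 05h; column 3 is 19h.
Long rows with route=RT006, hour=19h: min(706, 482, 423) = 423.

423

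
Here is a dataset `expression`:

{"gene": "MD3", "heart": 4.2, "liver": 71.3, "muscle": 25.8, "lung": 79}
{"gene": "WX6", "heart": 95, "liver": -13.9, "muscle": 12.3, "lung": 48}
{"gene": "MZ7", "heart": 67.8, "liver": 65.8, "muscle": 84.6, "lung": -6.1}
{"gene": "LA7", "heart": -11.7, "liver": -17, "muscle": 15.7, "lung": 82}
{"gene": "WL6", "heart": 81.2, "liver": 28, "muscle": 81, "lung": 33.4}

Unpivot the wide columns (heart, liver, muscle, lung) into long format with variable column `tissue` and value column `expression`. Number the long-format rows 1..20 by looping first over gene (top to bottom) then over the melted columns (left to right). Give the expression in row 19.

20 rows total (5 × 4). Row 19: index ⌊(19-1)/4⌋ = 4 into gene → WL6; (19-1) mod 4 = 2 into the melted columns → muscle.
So row 19 is (WL6, muscle, 81); expression = 81.

81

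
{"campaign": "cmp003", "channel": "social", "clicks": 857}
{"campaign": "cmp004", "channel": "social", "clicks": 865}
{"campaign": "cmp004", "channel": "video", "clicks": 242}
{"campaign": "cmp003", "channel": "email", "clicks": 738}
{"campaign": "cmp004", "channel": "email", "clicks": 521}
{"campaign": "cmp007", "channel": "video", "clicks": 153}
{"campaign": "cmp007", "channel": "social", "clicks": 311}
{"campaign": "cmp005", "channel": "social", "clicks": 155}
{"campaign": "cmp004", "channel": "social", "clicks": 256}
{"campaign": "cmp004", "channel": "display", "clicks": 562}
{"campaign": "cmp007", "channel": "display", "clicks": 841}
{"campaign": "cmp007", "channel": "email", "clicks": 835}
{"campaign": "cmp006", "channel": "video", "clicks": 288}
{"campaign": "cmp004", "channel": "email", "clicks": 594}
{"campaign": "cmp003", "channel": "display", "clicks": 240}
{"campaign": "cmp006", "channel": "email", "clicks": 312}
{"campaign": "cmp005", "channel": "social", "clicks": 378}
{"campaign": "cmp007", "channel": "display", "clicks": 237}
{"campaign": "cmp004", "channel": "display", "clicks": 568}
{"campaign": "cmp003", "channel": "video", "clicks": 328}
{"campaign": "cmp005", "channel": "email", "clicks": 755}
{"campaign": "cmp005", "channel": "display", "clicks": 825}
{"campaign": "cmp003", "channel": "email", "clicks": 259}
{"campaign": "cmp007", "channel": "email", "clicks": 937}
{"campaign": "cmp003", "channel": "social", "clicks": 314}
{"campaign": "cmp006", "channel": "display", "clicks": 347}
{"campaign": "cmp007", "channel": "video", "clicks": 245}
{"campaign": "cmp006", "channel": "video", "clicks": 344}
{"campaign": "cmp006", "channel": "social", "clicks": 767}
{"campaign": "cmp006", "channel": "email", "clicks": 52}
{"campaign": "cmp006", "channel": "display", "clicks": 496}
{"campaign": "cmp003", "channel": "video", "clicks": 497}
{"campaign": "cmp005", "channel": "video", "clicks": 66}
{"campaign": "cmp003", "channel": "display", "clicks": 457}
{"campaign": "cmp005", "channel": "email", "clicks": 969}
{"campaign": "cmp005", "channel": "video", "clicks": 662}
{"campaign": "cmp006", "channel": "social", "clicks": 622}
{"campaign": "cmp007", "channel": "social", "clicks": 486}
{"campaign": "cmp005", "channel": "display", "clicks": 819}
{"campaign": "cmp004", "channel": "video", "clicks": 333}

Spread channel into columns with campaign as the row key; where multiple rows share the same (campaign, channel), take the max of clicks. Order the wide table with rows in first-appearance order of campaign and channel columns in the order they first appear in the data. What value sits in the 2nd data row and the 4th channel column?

With rows in first-appearance order of campaign, row 2 is campaign=cmp004. channel columns in first-appearance order: social, video, email, display; column 4 is display.
Long rows with campaign=cmp004, channel=display: max(562, 568) = 568.

568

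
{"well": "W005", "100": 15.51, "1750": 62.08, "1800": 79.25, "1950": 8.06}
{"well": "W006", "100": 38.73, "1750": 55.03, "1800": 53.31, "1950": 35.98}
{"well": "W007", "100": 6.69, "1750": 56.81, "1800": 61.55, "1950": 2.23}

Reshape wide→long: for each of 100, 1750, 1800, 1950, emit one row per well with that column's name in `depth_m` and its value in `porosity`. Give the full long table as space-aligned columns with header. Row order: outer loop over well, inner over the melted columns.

well  depth_m  porosity
W005  100      15.51   
W005  1750     62.08   
W005  1800     79.25   
W005  1950     8.06    
W006  100      38.73   
W006  1750     55.03   
W006  1800     53.31   
W006  1950     35.98   
W007  100      6.69    
W007  1750     56.81   
W007  1800     61.55   
W007  1950     2.23    

Each (well, column) pair becomes one row: 3 × 4 = 12 rows.
For example, (W005, 100) → porosity=15.51.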